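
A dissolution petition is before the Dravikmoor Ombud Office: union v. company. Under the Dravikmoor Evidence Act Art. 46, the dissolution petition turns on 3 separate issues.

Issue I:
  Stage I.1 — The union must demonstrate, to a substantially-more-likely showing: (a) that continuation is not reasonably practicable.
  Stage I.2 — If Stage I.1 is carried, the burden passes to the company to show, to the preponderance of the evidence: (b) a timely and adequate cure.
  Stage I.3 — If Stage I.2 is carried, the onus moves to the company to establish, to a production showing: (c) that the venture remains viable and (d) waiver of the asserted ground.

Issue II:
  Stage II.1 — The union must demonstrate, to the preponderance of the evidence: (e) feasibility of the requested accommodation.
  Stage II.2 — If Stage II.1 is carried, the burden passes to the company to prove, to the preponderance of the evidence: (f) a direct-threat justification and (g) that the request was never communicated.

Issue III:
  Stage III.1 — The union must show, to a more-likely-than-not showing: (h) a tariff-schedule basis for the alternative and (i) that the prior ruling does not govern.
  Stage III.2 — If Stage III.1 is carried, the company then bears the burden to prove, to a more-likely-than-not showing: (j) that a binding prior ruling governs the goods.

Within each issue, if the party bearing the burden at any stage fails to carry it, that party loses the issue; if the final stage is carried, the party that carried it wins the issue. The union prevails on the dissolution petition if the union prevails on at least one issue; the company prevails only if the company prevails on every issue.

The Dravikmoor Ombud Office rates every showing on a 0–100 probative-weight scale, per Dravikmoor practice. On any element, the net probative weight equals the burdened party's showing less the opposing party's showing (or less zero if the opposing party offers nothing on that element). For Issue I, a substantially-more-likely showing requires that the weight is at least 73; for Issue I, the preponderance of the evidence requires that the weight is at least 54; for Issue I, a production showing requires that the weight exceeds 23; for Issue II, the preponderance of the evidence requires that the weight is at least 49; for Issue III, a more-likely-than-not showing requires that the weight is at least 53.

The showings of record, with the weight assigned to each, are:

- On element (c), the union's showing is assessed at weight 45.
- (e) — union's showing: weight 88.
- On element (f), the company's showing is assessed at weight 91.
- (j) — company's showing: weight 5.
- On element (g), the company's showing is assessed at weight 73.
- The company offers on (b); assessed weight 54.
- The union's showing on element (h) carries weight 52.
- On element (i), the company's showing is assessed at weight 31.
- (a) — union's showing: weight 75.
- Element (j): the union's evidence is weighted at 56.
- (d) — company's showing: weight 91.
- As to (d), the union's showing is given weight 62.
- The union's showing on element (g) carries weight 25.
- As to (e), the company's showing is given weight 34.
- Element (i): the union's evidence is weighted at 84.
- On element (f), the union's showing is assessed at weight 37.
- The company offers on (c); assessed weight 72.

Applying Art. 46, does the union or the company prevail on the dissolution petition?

union

— Issue I —
Stage I.1 — burden on union; standard: a substantially-more-likely showing (weight is at least 73).
    (a): 75 ≥ 73 [met]
  All elements met. The burden passes to the company.
Stage I.2 — burden on company; standard: the preponderance of the evidence (weight is at least 54).
    (b): 54 ≥ 54 [met]
  All elements met. The company retains the burden for Stage I.3.
Stage I.3 — burden on company; standard: a production showing (weight exceeds 23).
    (c): 72 − 45 = 27 > 23 [met]
    (d): 91 − 62 = 29 > 23 [met]
  The company carries the last stage.
Every stage carried; the company prevails on this issue.
— Issue II —
Stage II.1 (union, the preponderance of the evidence, weight is at least 49): (e) net 88−34=54 ≥ 49 — meets.
  The union carries Stage II.1; the company now bears the burden.
Stage II.2 (company, the preponderance of the evidence, weight is at least 49): (f) net 91−37=54 ≥ 49 — meets; (g) net 73−25=48 < 49 — fails.
  Stage II.2 not carried; the company fails its burden.
The union prevails on this issue.
— Issue III —
Stage III.1 — burden on union; standard: a more-likely-than-not showing (weight is at least 53).
    (h): 52 < 53 [not met]
    (i): 84 − 31 = 53 ≥ 53 [met]
  The union does not carry Stage III.1.
The company prevails on this issue.
Per-issue: Issue I → company; Issue II → union; Issue III → company. The union must prevail on at least one issue; overall, the union prevails.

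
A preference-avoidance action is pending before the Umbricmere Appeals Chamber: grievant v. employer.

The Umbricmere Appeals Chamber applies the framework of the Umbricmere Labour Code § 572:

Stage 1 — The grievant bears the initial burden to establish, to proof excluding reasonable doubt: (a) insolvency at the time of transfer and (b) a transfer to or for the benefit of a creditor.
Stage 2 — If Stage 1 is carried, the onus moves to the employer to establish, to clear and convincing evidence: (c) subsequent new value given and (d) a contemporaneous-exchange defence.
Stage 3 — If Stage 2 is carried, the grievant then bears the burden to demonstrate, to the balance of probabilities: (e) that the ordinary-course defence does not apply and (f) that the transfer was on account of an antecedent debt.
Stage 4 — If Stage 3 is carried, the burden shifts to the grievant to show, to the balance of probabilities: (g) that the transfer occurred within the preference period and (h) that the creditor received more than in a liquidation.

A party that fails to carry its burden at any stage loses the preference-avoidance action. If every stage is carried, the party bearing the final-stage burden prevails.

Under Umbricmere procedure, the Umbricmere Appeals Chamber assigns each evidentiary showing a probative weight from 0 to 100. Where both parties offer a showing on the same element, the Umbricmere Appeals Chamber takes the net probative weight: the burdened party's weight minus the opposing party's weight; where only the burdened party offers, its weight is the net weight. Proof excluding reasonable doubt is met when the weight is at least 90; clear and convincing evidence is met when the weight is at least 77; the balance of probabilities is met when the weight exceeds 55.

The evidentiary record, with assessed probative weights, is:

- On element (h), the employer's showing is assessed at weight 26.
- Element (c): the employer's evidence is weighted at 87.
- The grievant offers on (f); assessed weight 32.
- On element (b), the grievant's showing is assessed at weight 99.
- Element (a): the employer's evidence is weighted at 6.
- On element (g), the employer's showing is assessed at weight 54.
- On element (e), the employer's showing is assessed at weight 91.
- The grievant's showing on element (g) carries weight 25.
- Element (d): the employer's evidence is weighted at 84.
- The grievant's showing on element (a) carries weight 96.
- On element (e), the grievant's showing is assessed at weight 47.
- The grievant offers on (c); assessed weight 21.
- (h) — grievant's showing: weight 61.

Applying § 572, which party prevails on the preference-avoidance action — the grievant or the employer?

grievant

Stage 1 — burden on grievant; standard: proof excluding reasonable doubt (weight is at least 90).
    (a): 96 − 6 = 90 ≥ 90 [met]
    (b): 99 ≥ 90 [met]
  Stage 1 is satisfied; the onus moves to the employer.
Stage 2 — burden on employer; standard: clear and convincing evidence (weight is at least 77).
    (c): 87 − 21 = 66 < 77 [not met]
    (d): 84 ≥ 77 [met]
  The employer does not carry Stage 2.
So the grievant prevails.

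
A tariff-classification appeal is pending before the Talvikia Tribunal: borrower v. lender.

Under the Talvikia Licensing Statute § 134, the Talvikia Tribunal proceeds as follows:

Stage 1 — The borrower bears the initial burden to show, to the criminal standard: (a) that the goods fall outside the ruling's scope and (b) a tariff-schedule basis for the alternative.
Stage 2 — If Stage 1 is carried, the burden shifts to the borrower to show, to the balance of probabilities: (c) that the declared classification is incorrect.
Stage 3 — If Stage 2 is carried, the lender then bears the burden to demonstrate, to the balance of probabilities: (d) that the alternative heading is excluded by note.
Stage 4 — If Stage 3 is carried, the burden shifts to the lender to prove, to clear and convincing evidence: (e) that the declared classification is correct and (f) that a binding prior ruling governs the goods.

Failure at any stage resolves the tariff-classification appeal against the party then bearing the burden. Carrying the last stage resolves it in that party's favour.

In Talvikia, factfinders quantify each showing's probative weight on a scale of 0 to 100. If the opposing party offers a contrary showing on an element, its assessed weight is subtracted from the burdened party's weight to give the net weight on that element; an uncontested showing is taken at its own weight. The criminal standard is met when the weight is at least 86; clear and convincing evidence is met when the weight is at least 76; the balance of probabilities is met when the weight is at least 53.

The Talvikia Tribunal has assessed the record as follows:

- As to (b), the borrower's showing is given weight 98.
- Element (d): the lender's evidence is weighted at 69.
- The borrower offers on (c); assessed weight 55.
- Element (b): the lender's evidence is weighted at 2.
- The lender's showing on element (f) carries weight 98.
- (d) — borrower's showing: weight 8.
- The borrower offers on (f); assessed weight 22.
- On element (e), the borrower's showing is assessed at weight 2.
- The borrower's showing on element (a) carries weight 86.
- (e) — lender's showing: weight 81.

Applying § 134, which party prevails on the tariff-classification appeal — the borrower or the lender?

Stage 1 — burden on borrower; standard: the criminal standard (weight is at least 86).
    (a): 86 ≥ 86 [met]
    (b): 98 − 2 = 96 ≥ 86 [met]
  Stage 1 carried; the burden remains with the borrower.
Stage 2 — burden on borrower; standard: the balance of probabilities (weight is at least 53).
    (c): 55 ≥ 53 [met]
  Stage 2 carried; the burden shifts to the lender.
Stage 3 — burden on lender; standard: the balance of probabilities (weight is at least 53).
    (d): 69 − 8 = 61 ≥ 53 [met]
  All elements met. The lender retains the burden for Stage 4.
Stage 4 — burden on lender; standard: clear and convincing evidence (weight is at least 76).
    (e): 81 − 2 = 79 ≥ 76 [met]
    (f): 98 − 22 = 76 ≥ 76 [met]
  Stage 4 carried; the final stage is satisfied.
With every stage satisfied, the lender prevails.

lender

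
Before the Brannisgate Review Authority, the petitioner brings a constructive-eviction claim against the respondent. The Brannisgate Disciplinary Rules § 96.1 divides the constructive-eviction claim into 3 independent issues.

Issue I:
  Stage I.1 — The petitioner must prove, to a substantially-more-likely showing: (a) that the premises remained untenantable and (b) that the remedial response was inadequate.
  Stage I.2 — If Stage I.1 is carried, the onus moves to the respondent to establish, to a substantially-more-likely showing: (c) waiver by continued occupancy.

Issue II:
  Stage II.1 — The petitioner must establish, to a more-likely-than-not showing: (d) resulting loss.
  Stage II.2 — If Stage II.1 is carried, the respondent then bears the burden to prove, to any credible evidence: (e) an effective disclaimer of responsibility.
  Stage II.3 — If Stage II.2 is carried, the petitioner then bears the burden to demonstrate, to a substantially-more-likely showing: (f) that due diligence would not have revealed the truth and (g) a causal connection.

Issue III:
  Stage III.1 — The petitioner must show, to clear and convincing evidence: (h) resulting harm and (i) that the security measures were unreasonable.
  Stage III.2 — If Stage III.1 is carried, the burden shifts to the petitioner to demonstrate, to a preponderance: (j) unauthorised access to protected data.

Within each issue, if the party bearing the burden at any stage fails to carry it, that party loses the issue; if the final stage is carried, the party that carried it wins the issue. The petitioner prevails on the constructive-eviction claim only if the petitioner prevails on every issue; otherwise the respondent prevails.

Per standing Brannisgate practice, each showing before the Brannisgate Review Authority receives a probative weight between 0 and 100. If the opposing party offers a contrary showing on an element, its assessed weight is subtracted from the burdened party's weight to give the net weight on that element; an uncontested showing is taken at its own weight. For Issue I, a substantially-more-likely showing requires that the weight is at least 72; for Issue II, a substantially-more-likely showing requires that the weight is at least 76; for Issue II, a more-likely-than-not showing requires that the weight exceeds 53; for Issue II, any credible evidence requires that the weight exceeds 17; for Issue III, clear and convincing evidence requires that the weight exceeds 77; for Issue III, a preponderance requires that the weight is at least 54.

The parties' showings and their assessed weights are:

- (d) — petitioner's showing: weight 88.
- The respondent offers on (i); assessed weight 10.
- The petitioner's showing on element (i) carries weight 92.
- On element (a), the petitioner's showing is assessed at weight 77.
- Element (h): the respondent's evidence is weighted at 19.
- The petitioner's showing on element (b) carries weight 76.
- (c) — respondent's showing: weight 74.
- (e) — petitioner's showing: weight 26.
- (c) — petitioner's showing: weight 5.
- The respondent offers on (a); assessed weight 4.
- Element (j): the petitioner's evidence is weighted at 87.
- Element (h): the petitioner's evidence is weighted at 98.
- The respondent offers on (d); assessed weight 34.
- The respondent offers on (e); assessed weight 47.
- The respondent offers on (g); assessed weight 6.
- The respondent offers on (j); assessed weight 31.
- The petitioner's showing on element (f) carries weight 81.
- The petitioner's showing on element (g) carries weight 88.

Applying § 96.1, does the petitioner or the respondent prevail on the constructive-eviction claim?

— Issue I —
Stage I.1 — burden on petitioner; standard: a substantially-more-likely showing (weight is at least 72).
    (a): 77 − 4 = 73 ≥ 72 [met]
    (b): 76 ≥ 72 [met]
  Stage I.1 is satisfied; the onus moves to the respondent.
Stage I.2 — burden on respondent; standard: a substantially-more-likely showing (weight is at least 72).
    (c): 74 − 5 = 69 < 72 [not met]
  Stage I.2 not carried; the respondent fails its burden.
The analysis ends at Stage I.2; the petitioner prevails on this issue.
— Issue II —
At Stage II.1 the petitioner must meet a more-likely-than-not showing (weight exceeds 53): on (d) the weight is 88 less the opposing 34 gives net 54, which does exceed 53, so (d) meets the standard.
  The petitioner carries Stage II.1; the respondent now bears the burden.
At Stage II.2 the respondent must meet any credible evidence (weight exceeds 17): on (e) the weight is 47 less the opposing 26 gives net 21, which does exceed 17, so (e) meets the standard.
  The respondent carries Stage II.2; the petitioner now bears the burden.
At Stage II.3 the petitioner must meet a substantially-more-likely showing (weight is at least 76): on (f) the weight is 81, which does reach 76, so (f) meets the standard; on (g) the weight is 88 less the opposing 6 gives net 82, which does reach 76, so (g) meets the standard.
  The petitioner carries the last stage.
With every stage satisfied, the petitioner prevails on this issue.
— Issue III —
Stage III.1 (petitioner, clear and convincing evidence, weight exceeds 77): (h) net 98−19=79 > 77 — meets; (i) net 92−10=82 > 77 — meets.
  Stage III.1 carried; the burden remains with the petitioner.
Stage III.2 (petitioner, a preponderance, weight is at least 54): (j) net 87−31=56 ≥ 54 — meets.
  All elements met at the final stage.
All stages carried — the petitioner prevails on this issue.
Per-issue: Issue I → petitioner; Issue II → petitioner; Issue III → petitioner. The petitioner must prevail on every issue; overall, the petitioner prevails.

petitioner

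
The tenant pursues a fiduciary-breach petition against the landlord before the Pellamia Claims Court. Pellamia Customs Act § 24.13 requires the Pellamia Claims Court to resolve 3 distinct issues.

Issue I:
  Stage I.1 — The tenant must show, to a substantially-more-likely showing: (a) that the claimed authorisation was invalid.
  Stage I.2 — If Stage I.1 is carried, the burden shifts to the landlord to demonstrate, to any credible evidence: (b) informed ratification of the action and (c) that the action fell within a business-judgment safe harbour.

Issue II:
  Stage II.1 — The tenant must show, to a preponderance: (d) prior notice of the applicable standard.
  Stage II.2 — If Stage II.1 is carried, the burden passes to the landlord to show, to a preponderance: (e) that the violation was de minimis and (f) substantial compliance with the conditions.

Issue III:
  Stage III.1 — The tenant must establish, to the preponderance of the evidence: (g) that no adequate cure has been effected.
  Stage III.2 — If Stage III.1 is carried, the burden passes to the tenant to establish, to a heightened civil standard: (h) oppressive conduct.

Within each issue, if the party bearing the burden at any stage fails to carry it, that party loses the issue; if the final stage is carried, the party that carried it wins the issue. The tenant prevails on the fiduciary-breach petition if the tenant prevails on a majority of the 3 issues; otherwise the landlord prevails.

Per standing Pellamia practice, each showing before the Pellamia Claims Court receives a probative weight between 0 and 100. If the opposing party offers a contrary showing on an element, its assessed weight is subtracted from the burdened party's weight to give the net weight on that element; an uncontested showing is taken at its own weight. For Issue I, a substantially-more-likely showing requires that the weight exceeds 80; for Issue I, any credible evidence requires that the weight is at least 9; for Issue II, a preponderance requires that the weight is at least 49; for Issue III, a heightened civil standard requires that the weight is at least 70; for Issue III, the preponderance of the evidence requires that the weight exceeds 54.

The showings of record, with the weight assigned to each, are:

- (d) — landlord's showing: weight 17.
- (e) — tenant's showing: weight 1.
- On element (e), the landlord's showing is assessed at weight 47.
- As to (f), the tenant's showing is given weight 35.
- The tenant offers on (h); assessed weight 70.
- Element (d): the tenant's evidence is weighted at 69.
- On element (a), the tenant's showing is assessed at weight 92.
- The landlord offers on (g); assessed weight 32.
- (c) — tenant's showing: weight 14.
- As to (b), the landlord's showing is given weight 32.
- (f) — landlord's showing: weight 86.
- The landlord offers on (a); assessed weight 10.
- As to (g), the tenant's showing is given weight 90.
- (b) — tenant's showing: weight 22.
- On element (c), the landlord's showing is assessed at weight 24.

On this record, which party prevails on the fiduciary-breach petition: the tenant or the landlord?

tenant

— Issue I —
Stage I.1 — burden on tenant; standard: a substantially-more-likely showing (weight exceeds 80).
    (a): 92 − 10 = 82 > 80 [met]
  Stage I.1 carried; the burden shifts to the landlord.
Stage I.2 — burden on landlord; standard: any credible evidence (weight is at least 9).
    (b): 32 − 22 = 10 ≥ 9 [met]
    (c): 24 − 14 = 10 ≥ 9 [met]
  All elements met at the final stage.
Every stage carried; the landlord prevails on this issue.
— Issue II —
Stage II.1 — burden on tenant; standard: a preponderance (weight is at least 49).
    (d): 69 − 17 = 52 ≥ 49 [met]
  Stage II.1 is satisfied; the onus moves to the landlord.
Stage II.2 — burden on landlord; standard: a preponderance (weight is at least 49).
    (e): 47 − 1 = 46 < 49 [not met]
    (f): 86 − 35 = 51 ≥ 49 [met]
  Not every element is met, so the landlord fails to carry Stage II.2.
So the tenant prevails on this issue.
— Issue III —
At Stage III.1 the tenant must meet the preponderance of the evidence (weight exceeds 54): on (g) the weight is 90 less the opposing 32 gives net 58, > 54, so (g) meets the standard.
  All elements met. The tenant retains the burden for Stage III.2.
At Stage III.2 the tenant must meet a heightened civil standard (weight is at least 70): on (h) the weight is 70, which does reach 70, so (h) meets the standard.
  All elements met at the final stage.
With every stage satisfied, the tenant prevails on this issue.
Per-issue: Issue I → landlord; Issue II → tenant; Issue III → tenant. The tenant must prevail on a majority of issues; overall, the tenant prevails.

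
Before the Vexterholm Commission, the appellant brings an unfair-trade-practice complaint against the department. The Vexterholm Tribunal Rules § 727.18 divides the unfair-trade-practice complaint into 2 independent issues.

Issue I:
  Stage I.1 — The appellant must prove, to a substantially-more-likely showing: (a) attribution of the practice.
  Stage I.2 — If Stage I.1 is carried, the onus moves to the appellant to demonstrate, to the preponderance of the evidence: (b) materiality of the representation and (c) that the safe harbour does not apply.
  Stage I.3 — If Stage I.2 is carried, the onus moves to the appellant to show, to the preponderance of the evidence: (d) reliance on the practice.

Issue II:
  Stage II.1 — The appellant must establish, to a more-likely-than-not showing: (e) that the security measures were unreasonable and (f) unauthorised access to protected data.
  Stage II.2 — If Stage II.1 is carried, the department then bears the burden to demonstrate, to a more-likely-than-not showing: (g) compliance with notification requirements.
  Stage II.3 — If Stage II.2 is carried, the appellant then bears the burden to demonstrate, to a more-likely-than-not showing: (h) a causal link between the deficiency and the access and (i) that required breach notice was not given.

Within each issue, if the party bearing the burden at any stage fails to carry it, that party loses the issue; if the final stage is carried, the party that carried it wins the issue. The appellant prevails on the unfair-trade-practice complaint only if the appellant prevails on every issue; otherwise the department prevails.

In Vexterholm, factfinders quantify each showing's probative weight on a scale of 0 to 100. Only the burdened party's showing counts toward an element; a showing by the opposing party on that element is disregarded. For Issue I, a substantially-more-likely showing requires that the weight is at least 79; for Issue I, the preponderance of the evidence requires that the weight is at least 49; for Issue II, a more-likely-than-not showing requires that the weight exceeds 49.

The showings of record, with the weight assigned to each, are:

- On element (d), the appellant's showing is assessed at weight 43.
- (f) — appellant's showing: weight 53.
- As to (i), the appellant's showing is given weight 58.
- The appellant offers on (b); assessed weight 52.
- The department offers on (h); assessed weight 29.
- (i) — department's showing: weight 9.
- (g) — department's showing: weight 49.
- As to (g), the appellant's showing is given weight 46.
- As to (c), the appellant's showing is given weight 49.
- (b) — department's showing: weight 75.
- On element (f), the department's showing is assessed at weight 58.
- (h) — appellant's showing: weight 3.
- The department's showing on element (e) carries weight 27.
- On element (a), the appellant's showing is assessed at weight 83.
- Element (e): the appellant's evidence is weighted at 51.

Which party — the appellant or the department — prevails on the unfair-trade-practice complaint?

— Issue I —
Stage I.1 — burden on appellant; standard: a substantially-more-likely showing (weight is at least 79).
    (a): 83 ≥ 79 [met]
  Stage I.1 carried; the burden remains with the appellant.
Stage I.2 — burden on appellant; standard: the preponderance of the evidence (weight is at least 49).
    (b): 52 (department's 75 disregarded) ≥ 49 [met]
    (c): 49 ≥ 49 [met]
  Stage I.2 is satisfied; the appellant continues to bear the burden.
Stage I.3 — burden on appellant; standard: the preponderance of the evidence (weight is at least 49).
    (d): 43 < 49 [not met]
  Not every element is met, so the appellant fails to carry Stage I.3.
So the department prevails on this issue.
— Issue II —
Stage II.1 — burden on appellant; standard: a more-likely-than-not showing (weight exceeds 49).
    (e): 51 (department's 27 disregarded) > 49 [met]
    (f): 53 (department's 58 disregarded) > 49 [met]
  Stage II.1 carried; the burden shifts to the department.
Stage II.2 — burden on department; standard: a more-likely-than-not showing (weight exceeds 49).
    (g): 49 (appellant's 46 disregarded) ≤ 49 [not met]
  Stage II.2 not carried; the department fails its burden.
The appellant prevails on this issue.
Per-issue: Issue I → department; Issue II → appellant. The appellant must prevail on every issue; overall, the department prevails.

department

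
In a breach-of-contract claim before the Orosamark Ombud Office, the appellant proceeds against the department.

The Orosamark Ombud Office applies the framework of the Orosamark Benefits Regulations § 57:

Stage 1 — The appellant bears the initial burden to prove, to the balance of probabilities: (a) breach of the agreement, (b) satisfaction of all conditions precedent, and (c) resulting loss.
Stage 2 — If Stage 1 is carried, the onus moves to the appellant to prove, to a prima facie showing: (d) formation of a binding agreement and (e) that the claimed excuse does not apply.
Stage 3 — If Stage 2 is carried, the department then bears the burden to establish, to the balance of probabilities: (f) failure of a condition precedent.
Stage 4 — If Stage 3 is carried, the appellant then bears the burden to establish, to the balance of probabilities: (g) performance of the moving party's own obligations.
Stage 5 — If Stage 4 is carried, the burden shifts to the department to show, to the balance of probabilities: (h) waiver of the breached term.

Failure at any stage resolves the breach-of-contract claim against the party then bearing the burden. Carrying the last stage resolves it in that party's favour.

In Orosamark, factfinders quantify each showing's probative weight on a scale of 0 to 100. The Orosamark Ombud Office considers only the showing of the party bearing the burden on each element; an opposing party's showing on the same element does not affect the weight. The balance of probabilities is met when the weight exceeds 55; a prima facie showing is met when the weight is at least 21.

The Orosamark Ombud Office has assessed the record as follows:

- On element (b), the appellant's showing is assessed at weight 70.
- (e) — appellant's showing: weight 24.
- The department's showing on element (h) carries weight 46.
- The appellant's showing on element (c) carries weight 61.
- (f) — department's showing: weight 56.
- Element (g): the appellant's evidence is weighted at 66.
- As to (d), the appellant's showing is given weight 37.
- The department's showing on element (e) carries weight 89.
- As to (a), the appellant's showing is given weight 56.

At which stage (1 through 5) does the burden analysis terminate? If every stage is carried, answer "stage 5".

stage 5

Stage 1 (appellant, the balance of probabilities, weight exceeds 55): (a) 56 > 55 — meets; (b) 70 > 55 — meets; (c) 61 > 55 — meets.
  Stage 1 carried; the burden remains with the appellant.
Stage 2 (appellant, a prima facie showing, weight is at least 21): (d) 37 ≥ 21 — meets; (e) 24 (department's 89 disregarded) ≥ 21 — meets.
  All elements met. The burden passes to the department.
Stage 3 (department, the balance of probabilities, weight exceeds 55): (f) 56 > 55 — meets.
  The department carries Stage 3; the appellant now bears the burden.
Stage 4 (appellant, the balance of probabilities, weight exceeds 55): (g) 66 > 55 — meets.
  The appellant carries Stage 4; the department now bears the burden.
Stage 5 (department, the balance of probabilities, weight exceeds 55): (h) 46 ≤ 55 — fails.
  The department does not carry Stage 5.
The appellant prevails.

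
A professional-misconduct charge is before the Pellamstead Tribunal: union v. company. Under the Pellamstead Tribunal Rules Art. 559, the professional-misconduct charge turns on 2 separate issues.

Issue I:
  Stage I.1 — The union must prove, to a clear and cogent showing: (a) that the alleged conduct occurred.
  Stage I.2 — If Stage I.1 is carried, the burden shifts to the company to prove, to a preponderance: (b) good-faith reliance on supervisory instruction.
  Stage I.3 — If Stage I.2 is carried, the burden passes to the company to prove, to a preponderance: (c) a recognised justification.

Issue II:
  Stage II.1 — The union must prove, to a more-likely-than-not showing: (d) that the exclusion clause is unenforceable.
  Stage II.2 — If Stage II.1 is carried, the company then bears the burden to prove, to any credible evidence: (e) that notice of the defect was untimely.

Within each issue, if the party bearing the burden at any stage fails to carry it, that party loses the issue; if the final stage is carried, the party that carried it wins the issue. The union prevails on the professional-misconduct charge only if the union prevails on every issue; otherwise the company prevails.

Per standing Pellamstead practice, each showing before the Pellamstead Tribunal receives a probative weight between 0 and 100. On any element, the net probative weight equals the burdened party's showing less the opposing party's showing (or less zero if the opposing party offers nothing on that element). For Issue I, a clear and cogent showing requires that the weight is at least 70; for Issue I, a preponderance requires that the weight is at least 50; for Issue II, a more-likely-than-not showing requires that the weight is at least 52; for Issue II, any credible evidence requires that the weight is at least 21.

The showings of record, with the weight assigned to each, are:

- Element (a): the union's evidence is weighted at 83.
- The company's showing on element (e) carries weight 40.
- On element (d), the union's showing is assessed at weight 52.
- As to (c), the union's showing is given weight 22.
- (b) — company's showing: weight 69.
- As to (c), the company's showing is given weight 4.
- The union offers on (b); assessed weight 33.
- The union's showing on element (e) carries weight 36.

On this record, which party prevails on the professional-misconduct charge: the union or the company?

union

— Issue I —
At Stage I.1 the union must meet a clear and cogent showing (weight is at least 70): on (a) the weight is 83, which does reach 70, so (a) meets the standard.
  All elements met. The burden passes to the company.
At Stage I.2 the company must meet a preponderance (weight is at least 50): on (b) the weight is 69 less the opposing 33 gives net 36, < 50, so (b) does not meet the standard.
  Stage I.2 not carried; the company fails its burden.
The analysis ends at Stage I.2; the union prevails on this issue.
— Issue II —
Stage II.1 (union, a more-likely-than-not showing, weight is at least 52): (d) 52 ≥ 52 — meets.
  Stage II.1 carried; the burden shifts to the company.
Stage II.2 (company, any credible evidence, weight is at least 21): (e) net 40−36=4 < 21 — fails.
  The company does not carry Stage II.2.
The union prevails on this issue.
Per-issue: Issue I → union; Issue II → union. The union must prevail on every issue; overall, the union prevails.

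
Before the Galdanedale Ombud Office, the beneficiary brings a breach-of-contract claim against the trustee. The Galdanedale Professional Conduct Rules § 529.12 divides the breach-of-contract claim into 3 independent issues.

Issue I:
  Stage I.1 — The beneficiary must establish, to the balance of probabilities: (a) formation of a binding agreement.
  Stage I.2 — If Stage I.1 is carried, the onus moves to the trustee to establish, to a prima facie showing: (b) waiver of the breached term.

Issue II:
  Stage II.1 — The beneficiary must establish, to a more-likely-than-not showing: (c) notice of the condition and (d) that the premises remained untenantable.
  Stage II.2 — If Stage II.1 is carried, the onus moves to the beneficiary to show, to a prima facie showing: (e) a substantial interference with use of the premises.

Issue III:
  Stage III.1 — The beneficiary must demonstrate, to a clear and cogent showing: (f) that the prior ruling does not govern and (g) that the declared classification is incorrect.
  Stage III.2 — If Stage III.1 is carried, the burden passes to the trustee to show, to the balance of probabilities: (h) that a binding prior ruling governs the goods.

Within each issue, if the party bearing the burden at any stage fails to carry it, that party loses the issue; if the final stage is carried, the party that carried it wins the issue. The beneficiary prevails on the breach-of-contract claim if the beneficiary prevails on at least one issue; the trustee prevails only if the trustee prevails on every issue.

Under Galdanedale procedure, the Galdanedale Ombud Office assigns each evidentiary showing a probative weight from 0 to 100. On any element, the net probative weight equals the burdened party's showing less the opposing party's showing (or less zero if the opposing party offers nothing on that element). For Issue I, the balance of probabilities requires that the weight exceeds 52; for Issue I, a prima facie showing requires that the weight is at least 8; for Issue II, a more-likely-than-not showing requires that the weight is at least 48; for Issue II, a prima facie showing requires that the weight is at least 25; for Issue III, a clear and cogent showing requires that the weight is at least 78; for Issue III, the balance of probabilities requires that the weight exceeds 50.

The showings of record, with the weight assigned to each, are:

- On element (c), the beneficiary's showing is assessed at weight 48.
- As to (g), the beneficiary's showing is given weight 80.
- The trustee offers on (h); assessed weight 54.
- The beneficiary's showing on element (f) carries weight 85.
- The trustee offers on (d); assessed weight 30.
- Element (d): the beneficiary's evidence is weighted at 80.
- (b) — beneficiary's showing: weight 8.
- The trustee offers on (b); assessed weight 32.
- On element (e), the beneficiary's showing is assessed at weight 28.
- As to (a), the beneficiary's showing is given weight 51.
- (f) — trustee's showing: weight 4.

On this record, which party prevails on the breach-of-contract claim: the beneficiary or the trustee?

— Issue I —
Stage I.1 — burden on beneficiary; standard: the balance of probabilities (weight exceeds 52).
    (a): 51 ≤ 52 [not met]
  Not every element is met, so the beneficiary fails to carry Stage I.1.
So the trustee prevails on this issue.
— Issue II —
Stage II.1 — burden on beneficiary; standard: a more-likely-than-not showing (weight is at least 48).
    (c): 48 ≥ 48 [met]
    (d): 80 − 30 = 50 ≥ 48 [met]
  Stage II.1 is satisfied; the beneficiary continues to bear the burden.
Stage II.2 — burden on beneficiary; standard: a prima facie showing (weight is at least 25).
    (e): 28 ≥ 25 [met]
  All elements met at the final stage.
With every stage satisfied, the beneficiary prevails on this issue.
— Issue III —
Stage III.1 (beneficiary, a clear and cogent showing, weight is at least 78): (f) net 85−4=81 ≥ 78 — meets; (g) 80 ≥ 78 — meets.
  Stage III.1 carried; the burden shifts to the trustee.
Stage III.2 (trustee, the balance of probabilities, weight exceeds 50): (h) 54 > 50 — meets.
  Stage III.2 carried; the final stage is satisfied.
With every stage satisfied, the trustee prevails on this issue.
Per-issue: Issue I → trustee; Issue II → beneficiary; Issue III → trustee. The beneficiary must prevail on at least one issue; overall, the beneficiary prevails.

beneficiary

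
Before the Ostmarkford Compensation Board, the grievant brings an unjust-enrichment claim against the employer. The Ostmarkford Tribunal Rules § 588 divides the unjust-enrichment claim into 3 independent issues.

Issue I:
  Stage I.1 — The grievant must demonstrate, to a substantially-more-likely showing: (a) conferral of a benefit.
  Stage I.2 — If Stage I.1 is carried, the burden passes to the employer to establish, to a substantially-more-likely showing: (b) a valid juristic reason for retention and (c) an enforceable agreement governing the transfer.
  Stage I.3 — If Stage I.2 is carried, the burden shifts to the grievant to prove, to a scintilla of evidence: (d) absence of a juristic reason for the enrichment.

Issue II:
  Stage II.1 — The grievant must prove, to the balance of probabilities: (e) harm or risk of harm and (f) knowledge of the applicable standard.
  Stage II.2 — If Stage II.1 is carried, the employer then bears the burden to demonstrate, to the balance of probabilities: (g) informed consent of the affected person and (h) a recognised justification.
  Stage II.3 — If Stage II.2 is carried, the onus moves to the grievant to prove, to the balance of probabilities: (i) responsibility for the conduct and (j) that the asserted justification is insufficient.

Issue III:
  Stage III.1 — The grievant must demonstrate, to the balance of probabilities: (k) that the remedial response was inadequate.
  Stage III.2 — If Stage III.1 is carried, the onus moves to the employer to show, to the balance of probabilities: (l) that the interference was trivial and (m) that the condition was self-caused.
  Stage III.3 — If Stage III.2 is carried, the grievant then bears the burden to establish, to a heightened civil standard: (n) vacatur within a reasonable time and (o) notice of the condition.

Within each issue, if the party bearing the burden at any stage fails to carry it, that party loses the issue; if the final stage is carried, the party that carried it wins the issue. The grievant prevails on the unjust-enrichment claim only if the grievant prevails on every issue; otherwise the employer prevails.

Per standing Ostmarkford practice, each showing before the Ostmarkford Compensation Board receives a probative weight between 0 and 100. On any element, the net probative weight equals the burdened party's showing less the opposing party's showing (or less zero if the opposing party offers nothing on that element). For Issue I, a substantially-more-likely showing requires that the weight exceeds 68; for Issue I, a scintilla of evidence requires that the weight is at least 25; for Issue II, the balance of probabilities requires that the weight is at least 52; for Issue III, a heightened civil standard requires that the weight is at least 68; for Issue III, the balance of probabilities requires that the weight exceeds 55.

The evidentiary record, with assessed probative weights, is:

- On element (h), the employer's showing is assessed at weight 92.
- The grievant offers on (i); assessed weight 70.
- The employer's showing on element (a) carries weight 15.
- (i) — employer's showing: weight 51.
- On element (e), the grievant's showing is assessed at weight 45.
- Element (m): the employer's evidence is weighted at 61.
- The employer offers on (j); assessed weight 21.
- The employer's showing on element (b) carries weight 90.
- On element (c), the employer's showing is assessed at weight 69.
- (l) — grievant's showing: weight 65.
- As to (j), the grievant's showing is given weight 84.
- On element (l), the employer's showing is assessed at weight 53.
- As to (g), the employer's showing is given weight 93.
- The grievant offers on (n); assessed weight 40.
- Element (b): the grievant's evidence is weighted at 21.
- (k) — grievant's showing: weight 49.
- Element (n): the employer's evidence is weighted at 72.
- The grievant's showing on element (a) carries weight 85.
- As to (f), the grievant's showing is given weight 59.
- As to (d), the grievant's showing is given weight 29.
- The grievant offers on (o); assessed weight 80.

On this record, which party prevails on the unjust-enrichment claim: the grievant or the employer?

— Issue I —
Stage I.1 (grievant, a substantially-more-likely showing, weight exceeds 68): (a) net 85−15=70 > 68 — meets.
  Stage I.1 carried; the burden shifts to the employer.
Stage I.2 (employer, a substantially-more-likely showing, weight exceeds 68): (b) net 90−21=69 > 68 — meets; (c) 69 > 68 — meets.
  Stage I.2 carried; the burden shifts to the grievant.
Stage I.3 (grievant, a scintilla of evidence, weight is at least 25): (d) 29 ≥ 25 — meets.
  Stage I.3 carried; the final stage is satisfied.
With every stage satisfied, the grievant prevails on this issue.
— Issue II —
At Stage II.1 the grievant must meet the balance of probabilities (weight is at least 52): on (e) the weight is 45, which does not reach 52, so (e) does not meet the standard; on (f) the weight is 59, which does reach 52, so (f) meets the standard.
  Stage II.1 not carried; the grievant fails its burden.
The analysis ends at Stage II.1; the employer prevails on this issue.
— Issue III —
Stage III.1 — burden on grievant; standard: the balance of probabilities (weight exceeds 55).
    (k): 49 ≤ 55 [not met]
  The grievant does not carry Stage III.1.
The analysis ends at Stage III.1; the employer prevails on this issue.
Per-issue: Issue I → grievant; Issue II → employer; Issue III → employer. The grievant must prevail on every issue; overall, the employer prevails.

employer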